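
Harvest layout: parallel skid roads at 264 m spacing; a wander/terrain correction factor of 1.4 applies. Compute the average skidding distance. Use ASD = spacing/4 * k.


Formula: ASD = (spacing / 4) * correction
Uncorrected distance = spacing / 4 = 264 / 4 = 66 m
ASD = 66 * 1.4 = 92 m

92


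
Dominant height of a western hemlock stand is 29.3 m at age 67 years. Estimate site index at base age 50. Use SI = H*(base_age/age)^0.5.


Formula: SI = H_dom * (base_age / age)^0.5
Age ratio = 50 / 67 = 0.74627
sqrt(age_ratio) = 0.86387
SI = 29.3 * 0.86387 = 25.3 m

25.3


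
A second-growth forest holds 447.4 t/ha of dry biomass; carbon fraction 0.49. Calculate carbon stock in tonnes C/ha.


Formula: Carbon Stock = Biomass * Carbon Fraction
C = 447.4 t/ha * 0.49
C = 219.2 t C/ha

219.2


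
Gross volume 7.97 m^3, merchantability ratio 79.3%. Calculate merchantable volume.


Formula: MV = V_total * (merchantable_pct / 100)
Merchantable fraction = 79.3% / 100 = 0.793
MV = 7.97 m^3 * 0.793 = 6.32 m^3

6.32


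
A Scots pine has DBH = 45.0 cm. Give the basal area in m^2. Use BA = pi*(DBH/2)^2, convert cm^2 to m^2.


Formula: BA = pi * (DBH/2)^2 / 10000  (cm^2 to m^2)
Radius = DBH/2 = 45.0/2 = 22.5 cm
BA = pi * 22.5^2 / 10000
   = 1590.4313 cm^2 / 10000
   = 0.159 m^2

0.159


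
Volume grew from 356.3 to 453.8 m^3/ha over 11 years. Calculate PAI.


Formula: PAI = (V_T2 - V_T1) / (T2 - T1)
Volume increment = 453.8 - 356.3 = 97.5 m^3/ha
PAI = 97.5 / 11 = 8.86 m^3/ha/year

8.86


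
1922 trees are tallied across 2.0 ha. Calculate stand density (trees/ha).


Formula: Stand Density = N_trees / Area_ha
Density = 1922 trees / 2.0 ha
Density = 961 trees/ha

961


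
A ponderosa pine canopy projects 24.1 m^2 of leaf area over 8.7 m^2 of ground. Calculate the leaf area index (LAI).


Formula: LAI = total leaf area / ground area  (dimensionless)
LAI = 24.1 m^2 / 8.7 m^2
LAI = 2.77

2.77


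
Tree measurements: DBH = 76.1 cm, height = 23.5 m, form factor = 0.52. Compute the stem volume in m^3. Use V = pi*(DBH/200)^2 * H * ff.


Formula: V = pi * (DBH/200)^2 * H * ff
Radius = DBH/200 = 76.1/200 = 0.3805 m
Radius^2 = 0.3805^2 = 0.14478025 m^2
V = pi * 0.14478025 * 23.5 * 0.52
V = 5.558 m^3

5.558


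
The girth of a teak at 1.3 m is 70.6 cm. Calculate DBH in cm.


Formula: DBH = C / pi
DBH = 70.6 / pi
pi = 3.14159...
DBH = 22.5 cm

22.5


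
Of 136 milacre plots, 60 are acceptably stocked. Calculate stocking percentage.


Formula: Stocking % = stocked plots / total plots * 100
Stocking = 60 / 136 * 100
Stocking = 0.4412 * 100 = 44.1%

44.1


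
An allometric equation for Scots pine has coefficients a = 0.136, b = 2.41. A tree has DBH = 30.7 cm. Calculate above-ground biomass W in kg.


Formula: W = a * DBH^b  (allometric power law)
DBH^b = 30.7^2.41 = 3837.1032
W = 0.136 * 3837.1032 = 521.8 kg

521.8


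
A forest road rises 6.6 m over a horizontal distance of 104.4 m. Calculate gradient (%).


Formula: Gradient = rise / run * 100
Gradient = 6.6 / 104.4 * 100 = 6.3%

6.3


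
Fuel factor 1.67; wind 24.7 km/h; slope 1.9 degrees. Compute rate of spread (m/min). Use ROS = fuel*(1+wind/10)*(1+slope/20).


Formula: ROS = fuel * (1 + wind/10) * (1 + slope/20)
Wind factor = 1 + 24.7/10 = 3.47
Slope factor = 1 + 1.9/20 = 1.095
ROS = 1.67 * 3.47 * 1.095 = 6.35 m/min

6.35


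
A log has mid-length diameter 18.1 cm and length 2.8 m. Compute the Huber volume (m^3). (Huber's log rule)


Huber: V = Am * L,  Am = pi*(Dm/200)^2
Am = pi*(18.1/200)^2 = 0.02573 m^2
V = 0.02573*2.8 = 0.072 m^3

0.072


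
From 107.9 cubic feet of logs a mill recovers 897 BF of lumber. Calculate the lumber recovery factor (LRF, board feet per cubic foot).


Formula: LRF = Lumber Output (BF) / Log Input (ft^3)
LRF = 897 BF / 107.9 ft^3
LRF = 8.31 BF/ft^3

8.31


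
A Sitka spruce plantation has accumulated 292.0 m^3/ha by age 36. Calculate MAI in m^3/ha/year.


Formula: MAI = Total Volume / Stand Age
MAI = 292.0 m^3/ha / 36 years
MAI = 8.11 m^3/ha/year

8.11


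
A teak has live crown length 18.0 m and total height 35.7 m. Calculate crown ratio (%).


Formula: Crown Ratio = (Crown Length / Total Height) * 100
CR = (18.0 m / 35.7 m) * 100
CR = 0.5042 * 100 = 50.4%

50.4


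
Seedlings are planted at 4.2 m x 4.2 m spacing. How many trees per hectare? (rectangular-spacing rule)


Formula: TPH = 10000 m^2/ha / (spacing_x * spacing_y)
Area per tree = 4.2 m * 4.2 m = 17.64 m^2
TPH = 10000 / 17.64 = 567 trees/ha

567


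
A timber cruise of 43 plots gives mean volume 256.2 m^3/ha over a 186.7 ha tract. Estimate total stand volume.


Formula: Total Volume = Mean Volume per ha * Total Area
Total Volume = 256.2 m^3/ha * 186.7 ha
Total Volume = 47833 m^3

47833


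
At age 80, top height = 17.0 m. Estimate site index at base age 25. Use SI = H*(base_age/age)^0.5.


Formula: SI = H_dom * (base_age / age)^0.5
Age ratio = 25 / 80 = 0.3125
sqrt(age_ratio) = 0.55902
SI = 17.0 * 0.55902 = 9.5 m

9.5


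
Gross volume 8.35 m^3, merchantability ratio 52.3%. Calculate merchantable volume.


Formula: MV = V_total * (merchantable_pct / 100)
Merchantable fraction = 52.3% / 100 = 0.523
MV = 8.35 m^3 * 0.523 = 4.367 m^3

4.367


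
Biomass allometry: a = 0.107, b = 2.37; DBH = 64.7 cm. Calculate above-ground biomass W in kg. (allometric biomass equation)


Formula: W = a * DBH^b  (allometric power law)
DBH^b = 64.7^2.37 = 19581.3732
W = 0.107 * 19581.3732 = 2095.2 kg

2095.2


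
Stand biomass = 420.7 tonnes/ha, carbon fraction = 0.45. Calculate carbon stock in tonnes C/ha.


Formula: Carbon Stock = Biomass * Carbon Fraction
C = 420.7 t/ha * 0.45
C = 189.3 t C/ha

189.3


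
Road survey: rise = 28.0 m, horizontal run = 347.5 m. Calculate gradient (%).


Formula: Gradient = rise / run * 100
Gradient = 28.0 / 347.5 * 100 = 8.1%

8.1


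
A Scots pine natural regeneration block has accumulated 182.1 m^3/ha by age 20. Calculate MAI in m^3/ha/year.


Formula: MAI = Total Volume / Stand Age
MAI = 182.1 m^3/ha / 20 years
MAI = 9.11 m^3/ha/year

9.11


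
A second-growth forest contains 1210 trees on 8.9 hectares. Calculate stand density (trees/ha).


Formula: Stand Density = N_trees / Area_ha
Density = 1210 trees / 8.9 ha
Density = 136 trees/ha

136


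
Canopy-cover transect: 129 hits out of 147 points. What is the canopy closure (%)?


Formula: Canopy closure = covered points / total points * 100
Closure = 129 / 147 * 100
Closure = 0.8776 * 100 = 87.8%

87.8


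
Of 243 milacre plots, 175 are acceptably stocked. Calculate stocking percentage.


Formula: Stocking % = stocked plots / total plots * 100
Stocking = 175 / 243 * 100
Stocking = 0.7202 * 100 = 72.0%

72.0


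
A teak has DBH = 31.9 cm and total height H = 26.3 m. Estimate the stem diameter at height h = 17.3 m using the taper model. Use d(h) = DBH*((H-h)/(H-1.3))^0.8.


Taper: d(h) = DBH * ((H - h) / (H - 1.3))^0.8
Numerator = H - h = 26.3 - 17.3 = 9.0 m
Denominator = H - 1.3 = 26.3 - 1.3 = 25.0 m
Ratio = 9.0 / 25.0 = 0.36
d = 31.9 * 0.36^0.8 = 14.1 cm

14.1


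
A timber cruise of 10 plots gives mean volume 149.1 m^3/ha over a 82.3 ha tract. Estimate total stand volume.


Formula: Total Volume = Mean Volume per ha * Total Area
Total Volume = 149.1 m^3/ha * 82.3 ha
Total Volume = 12271 m^3

12271


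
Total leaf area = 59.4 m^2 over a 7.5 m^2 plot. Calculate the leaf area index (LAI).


Formula: LAI = total leaf area / ground area  (dimensionless)
LAI = 59.4 m^2 / 7.5 m^2
LAI = 7.92

7.92


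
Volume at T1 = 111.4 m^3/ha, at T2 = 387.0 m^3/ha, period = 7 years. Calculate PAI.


Formula: PAI = (V_T2 - V_T1) / (T2 - T1)
Volume increment = 387.0 - 111.4 = 275.6 m^3/ha
PAI = 275.6 / 7 = 39.37 m^3/ha/year

39.37


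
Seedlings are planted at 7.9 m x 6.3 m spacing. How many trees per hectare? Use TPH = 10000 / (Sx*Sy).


Formula: TPH = 10000 m^2/ha / (spacing_x * spacing_y)
Area per tree = 7.9 m * 6.3 m = 49.77 m^2
TPH = 10000 / 49.77 = 201 trees/ha

201


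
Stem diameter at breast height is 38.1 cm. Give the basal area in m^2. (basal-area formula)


Formula: BA = pi * (DBH/2)^2 / 10000  (cm^2 to m^2)
Radius = DBH/2 = 38.1/2 = 19.05 cm
BA = pi * 19.05^2 / 10000
   = 1140.0918 cm^2 / 10000
   = 0.114 m^2

0.114


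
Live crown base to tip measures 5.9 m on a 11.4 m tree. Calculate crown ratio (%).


Formula: Crown Ratio = (Crown Length / Total Height) * 100
CR = (5.9 m / 11.4 m) * 100
CR = 0.5175 * 100 = 51.8%

51.8


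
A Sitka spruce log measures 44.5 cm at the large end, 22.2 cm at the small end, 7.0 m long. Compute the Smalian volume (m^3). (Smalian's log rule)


Smalian: V = (A1 + A2)/2 * L,  A = pi*(D/200)^2
A1 = pi*(44.5/200)^2 = 0.155528 m^2
A2 = pi*(22.2/200)^2 = 0.038708 m^2
V = (0.155528+0.038708)/2*7.0 = 0.6798 m^3

0.6798


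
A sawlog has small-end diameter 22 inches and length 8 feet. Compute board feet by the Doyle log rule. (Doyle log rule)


Doyle: BF = (D - 4)^2 * L / 16
Adjusted diameter = 22 - 4 = 18 in
(D-4)^2 = 18^2 = 324
BF = 324 * 8 / 16 = 162 BF

162


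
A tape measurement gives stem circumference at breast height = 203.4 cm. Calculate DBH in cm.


Formula: DBH = C / pi
DBH = 203.4 / pi
pi = 3.14159...
DBH = 64.7 cm

64.7


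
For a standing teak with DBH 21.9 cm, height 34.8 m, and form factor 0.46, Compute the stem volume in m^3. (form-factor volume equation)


Formula: V = pi * (DBH/200)^2 * H * ff
Radius = DBH/200 = 21.9/200 = 0.1095 m
Radius^2 = 0.1095^2 = 0.01199025 m^2
V = pi * 0.01199025 * 34.8 * 0.46
V = 0.603 m^3

0.603


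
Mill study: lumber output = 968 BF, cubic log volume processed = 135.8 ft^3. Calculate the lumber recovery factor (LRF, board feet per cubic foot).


Formula: LRF = Lumber Output (BF) / Log Input (ft^3)
LRF = 968 BF / 135.8 ft^3
LRF = 7.13 BF/ft^3

7.13


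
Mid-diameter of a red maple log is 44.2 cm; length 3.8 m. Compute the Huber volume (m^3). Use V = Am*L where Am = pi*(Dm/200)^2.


Huber: V = Am * L,  Am = pi*(Dm/200)^2
Am = pi*(44.2/200)^2 = 0.153439 m^2
V = 0.153439*3.8 = 0.5831 m^3

0.5831


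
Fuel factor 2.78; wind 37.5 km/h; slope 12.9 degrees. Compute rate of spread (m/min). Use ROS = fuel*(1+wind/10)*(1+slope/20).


Formula: ROS = fuel * (1 + wind/10) * (1 + slope/20)
Wind factor = 1 + 37.5/10 = 4.75
Slope factor = 1 + 12.9/20 = 1.645
ROS = 2.78 * 4.75 * 1.645 = 21.72 m/min

21.72


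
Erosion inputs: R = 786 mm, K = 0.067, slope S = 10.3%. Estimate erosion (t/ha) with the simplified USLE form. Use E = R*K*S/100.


Formula: E = R * K * S / 100  (simplified USLE)
R * K = 786 * 0.067 = 52.662
E = 52.662 * 10.3 / 100 = 5.42 t/ha

5.42


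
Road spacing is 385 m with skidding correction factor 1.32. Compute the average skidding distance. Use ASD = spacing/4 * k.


Formula: ASD = (spacing / 4) * correction
Uncorrected distance = spacing / 4 = 385 / 4 = 96.25 m
ASD = 96.25 * 1.32 = 127 m

127


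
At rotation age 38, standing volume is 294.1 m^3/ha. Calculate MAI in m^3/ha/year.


Formula: MAI = Total Volume / Stand Age
MAI = 294.1 m^3/ha / 38 years
MAI = 7.74 m^3/ha/year

7.74


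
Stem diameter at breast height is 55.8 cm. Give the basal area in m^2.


Formula: BA = pi * (DBH/2)^2 / 10000  (cm^2 to m^2)
Radius = DBH/2 = 55.8/2 = 27.9 cm
BA = pi * 27.9^2 / 10000
   = 2445.4471 cm^2 / 10000
   = 0.2445 m^2

0.2445


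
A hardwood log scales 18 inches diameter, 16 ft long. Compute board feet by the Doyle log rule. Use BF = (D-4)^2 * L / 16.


Doyle: BF = (D - 4)^2 * L / 16
Adjusted diameter = 18 - 4 = 14 in
(D-4)^2 = 14^2 = 196
BF = 196 * 16 / 16 = 196 BF

196


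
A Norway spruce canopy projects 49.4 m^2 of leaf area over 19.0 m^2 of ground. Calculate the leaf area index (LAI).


Formula: LAI = total leaf area / ground area  (dimensionless)
LAI = 49.4 m^2 / 19.0 m^2
LAI = 2.6

2.6


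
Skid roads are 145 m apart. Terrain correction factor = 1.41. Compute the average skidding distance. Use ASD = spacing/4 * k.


Formula: ASD = (spacing / 4) * correction
Uncorrected distance = spacing / 4 = 145 / 4 = 36.25 m
ASD = 36.25 * 1.41 = 51 m

51


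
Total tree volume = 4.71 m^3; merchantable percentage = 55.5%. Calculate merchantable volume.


Formula: MV = V_total * (merchantable_pct / 100)
Merchantable fraction = 55.5% / 100 = 0.555
MV = 4.71 m^3 * 0.555 = 2.614 m^3

2.614


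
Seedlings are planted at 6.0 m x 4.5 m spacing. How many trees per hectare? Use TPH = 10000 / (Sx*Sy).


Formula: TPH = 10000 m^2/ha / (spacing_x * spacing_y)
Area per tree = 6.0 m * 4.5 m = 27.0 m^2
TPH = 10000 / 27.0 = 370 trees/ha

370


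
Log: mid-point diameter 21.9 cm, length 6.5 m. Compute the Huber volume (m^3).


Huber: V = Am * L,  Am = pi*(Dm/200)^2
Am = pi*(21.9/200)^2 = 0.037668 m^2
V = 0.037668*6.5 = 0.2448 m^3

0.2448


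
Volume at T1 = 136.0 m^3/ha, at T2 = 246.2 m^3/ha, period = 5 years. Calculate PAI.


Formula: PAI = (V_T2 - V_T1) / (T2 - T1)
Volume increment = 246.2 - 136.0 = 110.2 m^3/ha
PAI = 110.2 / 5 = 22.04 m^3/ha/year

22.04


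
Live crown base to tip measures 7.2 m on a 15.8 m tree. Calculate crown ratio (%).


Formula: Crown Ratio = (Crown Length / Total Height) * 100
CR = (7.2 m / 15.8 m) * 100
CR = 0.4557 * 100 = 45.6%

45.6


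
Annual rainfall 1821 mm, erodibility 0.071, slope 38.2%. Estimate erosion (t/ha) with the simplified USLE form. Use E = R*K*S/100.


Formula: E = R * K * S / 100  (simplified USLE)
R * K = 1821 * 0.071 = 129.291
E = 129.291 * 38.2 / 100 = 49.39 t/ha

49.39


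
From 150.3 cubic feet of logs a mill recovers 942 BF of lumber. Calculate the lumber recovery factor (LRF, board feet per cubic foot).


Formula: LRF = Lumber Output (BF) / Log Input (ft^3)
LRF = 942 BF / 150.3 ft^3
LRF = 6.27 BF/ft^3

6.27


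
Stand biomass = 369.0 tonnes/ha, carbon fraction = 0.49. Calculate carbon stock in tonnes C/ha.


Formula: Carbon Stock = Biomass * Carbon Fraction
C = 369.0 t/ha * 0.49
C = 180.8 t C/ha

180.8


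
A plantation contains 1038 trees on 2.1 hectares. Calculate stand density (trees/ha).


Formula: Stand Density = N_trees / Area_ha
Density = 1038 trees / 2.1 ha
Density = 494 trees/ha

494


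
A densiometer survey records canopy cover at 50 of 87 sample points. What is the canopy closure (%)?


Formula: Canopy closure = covered points / total points * 100
Closure = 50 / 87 * 100
Closure = 0.5747 * 100 = 57.5%

57.5


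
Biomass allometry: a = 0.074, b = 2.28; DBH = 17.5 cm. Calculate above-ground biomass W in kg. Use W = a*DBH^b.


Formula: W = a * DBH^b  (allometric power law)
DBH^b = 17.5^2.28 = 682.5379
W = 0.074 * 682.5379 = 50.5 kg

50.5


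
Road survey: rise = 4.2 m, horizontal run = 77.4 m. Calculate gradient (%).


Formula: Gradient = rise / run * 100
Gradient = 4.2 / 77.4 * 100 = 5.4%

5.4


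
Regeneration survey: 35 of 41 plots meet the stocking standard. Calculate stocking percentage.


Formula: Stocking % = stocked plots / total plots * 100
Stocking = 35 / 41 * 100
Stocking = 0.8537 * 100 = 85.4%

85.4


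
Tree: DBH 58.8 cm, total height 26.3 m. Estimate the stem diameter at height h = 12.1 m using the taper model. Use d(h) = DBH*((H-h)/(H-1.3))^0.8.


Taper: d(h) = DBH * ((H - h) / (H - 1.3))^0.8
Numerator = H - h = 26.3 - 12.1 = 14.2 m
Denominator = H - 1.3 = 26.3 - 1.3 = 25.0 m
Ratio = 14.2 / 25.0 = 0.568
d = 58.8 * 0.568^0.8 = 37.4 cm

37.4


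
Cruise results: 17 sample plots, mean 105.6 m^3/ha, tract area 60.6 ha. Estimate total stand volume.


Formula: Total Volume = Mean Volume per ha * Total Area
Total Volume = 105.6 m^3/ha * 60.6 ha
Total Volume = 6399 m^3

6399


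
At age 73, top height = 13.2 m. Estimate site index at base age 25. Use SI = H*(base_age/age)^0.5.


Formula: SI = H_dom * (base_age / age)^0.5
Age ratio = 25 / 73 = 0.34247
sqrt(age_ratio) = 0.58521
SI = 13.2 * 0.58521 = 7.7 m

7.7


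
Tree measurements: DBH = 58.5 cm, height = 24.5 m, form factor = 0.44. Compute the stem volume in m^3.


Formula: V = pi * (DBH/200)^2 * H * ff
Radius = DBH/200 = 58.5/200 = 0.2925 m
Radius^2 = 0.2925^2 = 0.08555625 m^2
V = pi * 0.08555625 * 24.5 * 0.44
V = 2.897 m^3

2.897


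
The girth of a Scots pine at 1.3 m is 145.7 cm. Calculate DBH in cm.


Formula: DBH = C / pi
DBH = 145.7 / pi
pi = 3.14159...
DBH = 46.4 cm

46.4


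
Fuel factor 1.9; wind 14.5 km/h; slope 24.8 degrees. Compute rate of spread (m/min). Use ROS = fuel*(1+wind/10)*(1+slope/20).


Formula: ROS = fuel * (1 + wind/10) * (1 + slope/20)
Wind factor = 1 + 14.5/10 = 2.45
Slope factor = 1 + 24.8/20 = 2.24
ROS = 1.9 * 2.45 * 2.24 = 10.43 m/min

10.43


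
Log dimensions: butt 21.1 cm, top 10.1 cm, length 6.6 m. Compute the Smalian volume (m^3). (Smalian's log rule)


Smalian: V = (A1 + A2)/2 * L,  A = pi*(D/200)^2
A1 = pi*(21.1/200)^2 = 0.034967 m^2
A2 = pi*(10.1/200)^2 = 0.008012 m^2
V = (0.034967+0.008012)/2*6.6 = 0.1418 m^3

0.1418


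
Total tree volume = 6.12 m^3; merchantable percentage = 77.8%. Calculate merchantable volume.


Formula: MV = V_total * (merchantable_pct / 100)
Merchantable fraction = 77.8% / 100 = 0.778
MV = 6.12 m^3 * 0.778 = 4.761 m^3

4.761


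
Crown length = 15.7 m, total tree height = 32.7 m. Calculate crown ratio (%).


Formula: Crown Ratio = (Crown Length / Total Height) * 100
CR = (15.7 m / 32.7 m) * 100
CR = 0.4801 * 100 = 48.0%

48.0


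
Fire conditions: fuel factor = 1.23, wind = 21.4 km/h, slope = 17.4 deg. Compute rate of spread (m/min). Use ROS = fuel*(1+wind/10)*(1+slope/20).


Formula: ROS = fuel * (1 + wind/10) * (1 + slope/20)
Wind factor = 1 + 21.4/10 = 3.14
Slope factor = 1 + 17.4/20 = 1.87
ROS = 1.23 * 3.14 * 1.87 = 7.22 m/min

7.22


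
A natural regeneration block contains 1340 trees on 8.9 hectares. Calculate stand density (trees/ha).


Formula: Stand Density = N_trees / Area_ha
Density = 1340 trees / 8.9 ha
Density = 151 trees/ha

151


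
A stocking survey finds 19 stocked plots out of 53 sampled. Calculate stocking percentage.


Formula: Stocking % = stocked plots / total plots * 100
Stocking = 19 / 53 * 100
Stocking = 0.3585 * 100 = 35.8%

35.8


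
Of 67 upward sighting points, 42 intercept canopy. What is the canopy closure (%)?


Formula: Canopy closure = covered points / total points * 100
Closure = 42 / 67 * 100
Closure = 0.6269 * 100 = 62.7%

62.7


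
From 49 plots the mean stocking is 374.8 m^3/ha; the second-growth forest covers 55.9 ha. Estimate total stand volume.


Formula: Total Volume = Mean Volume per ha * Total Area
Total Volume = 374.8 m^3/ha * 55.9 ha
Total Volume = 20951 m^3

20951


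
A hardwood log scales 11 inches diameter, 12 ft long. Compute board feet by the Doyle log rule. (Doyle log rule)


Doyle: BF = (D - 4)^2 * L / 16
Adjusted diameter = 11 - 4 = 7 in
(D-4)^2 = 7^2 = 49
BF = 49 * 12 / 16 = 37 BF

37


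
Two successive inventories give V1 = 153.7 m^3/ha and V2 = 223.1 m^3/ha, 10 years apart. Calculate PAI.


Formula: PAI = (V_T2 - V_T1) / (T2 - T1)
Volume increment = 223.1 - 153.7 = 69.4 m^3/ha
PAI = 69.4 / 10 = 6.94 m^3/ha/year

6.94


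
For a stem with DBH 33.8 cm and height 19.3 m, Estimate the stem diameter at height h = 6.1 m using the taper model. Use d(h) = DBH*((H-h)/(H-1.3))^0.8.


Taper: d(h) = DBH * ((H - h) / (H - 1.3))^0.8
Numerator = H - h = 19.3 - 6.1 = 13.2 m
Denominator = H - 1.3 = 19.3 - 1.3 = 18.0 m
Ratio = 13.2 / 18.0 = 0.73333
d = 33.8 * 0.73333^0.8 = 26.4 cm

26.4


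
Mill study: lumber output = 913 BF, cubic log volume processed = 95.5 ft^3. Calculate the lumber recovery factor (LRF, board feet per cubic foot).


Formula: LRF = Lumber Output (BF) / Log Input (ft^3)
LRF = 913 BF / 95.5 ft^3
LRF = 9.56 BF/ft^3

9.56


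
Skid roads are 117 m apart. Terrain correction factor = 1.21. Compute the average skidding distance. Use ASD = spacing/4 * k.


Formula: ASD = (spacing / 4) * correction
Uncorrected distance = spacing / 4 = 117 / 4 = 29.25 m
ASD = 29.25 * 1.21 = 35 m

35


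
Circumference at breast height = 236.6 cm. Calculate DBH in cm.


Formula: DBH = C / pi
DBH = 236.6 / pi
pi = 3.14159...
DBH = 75.3 cm

75.3


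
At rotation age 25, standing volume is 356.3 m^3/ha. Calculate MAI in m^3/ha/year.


Formula: MAI = Total Volume / Stand Age
MAI = 356.3 m^3/ha / 25 years
MAI = 14.25 m^3/ha/year

14.25


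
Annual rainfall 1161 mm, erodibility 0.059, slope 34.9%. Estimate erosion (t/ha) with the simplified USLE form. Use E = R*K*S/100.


Formula: E = R * K * S / 100  (simplified USLE)
R * K = 1161 * 0.059 = 68.499
E = 68.499 * 34.9 / 100 = 23.91 t/ha

23.91


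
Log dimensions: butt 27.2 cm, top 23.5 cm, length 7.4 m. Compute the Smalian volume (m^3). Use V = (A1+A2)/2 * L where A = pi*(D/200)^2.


Smalian: V = (A1 + A2)/2 * L,  A = pi*(D/200)^2
A1 = pi*(27.2/200)^2 = 0.058107 m^2
A2 = pi*(23.5/200)^2 = 0.043374 m^2
V = (0.058107+0.043374)/2*7.4 = 0.3755 m^3

0.3755


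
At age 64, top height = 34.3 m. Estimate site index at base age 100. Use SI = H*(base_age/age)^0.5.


Formula: SI = H_dom * (base_age / age)^0.5
Age ratio = 100 / 64 = 1.5625
sqrt(age_ratio) = 1.25
SI = 34.3 * 1.25 = 42.9 m

42.9


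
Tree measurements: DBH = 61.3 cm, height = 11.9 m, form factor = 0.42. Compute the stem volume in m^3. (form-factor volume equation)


Formula: V = pi * (DBH/200)^2 * H * ff
Radius = DBH/200 = 61.3/200 = 0.3065 m
Radius^2 = 0.3065^2 = 0.09394225 m^2
V = pi * 0.09394225 * 11.9 * 0.42
V = 1.475 m^3

1.475


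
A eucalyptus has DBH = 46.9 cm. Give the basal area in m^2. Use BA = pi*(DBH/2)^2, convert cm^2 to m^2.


Formula: BA = pi * (DBH/2)^2 / 10000  (cm^2 to m^2)
Radius = DBH/2 = 46.9/2 = 23.45 cm
BA = pi * 23.45^2 / 10000
   = 1727.5697 cm^2 / 10000
   = 0.1728 m^2

0.1728


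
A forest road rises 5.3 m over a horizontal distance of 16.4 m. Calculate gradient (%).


Formula: Gradient = rise / run * 100
Gradient = 5.3 / 16.4 * 100 = 32.3%

32.3


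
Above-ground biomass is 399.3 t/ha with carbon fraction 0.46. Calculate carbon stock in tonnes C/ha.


Formula: Carbon Stock = Biomass * Carbon Fraction
C = 399.3 t/ha * 0.46
C = 183.7 t C/ha

183.7


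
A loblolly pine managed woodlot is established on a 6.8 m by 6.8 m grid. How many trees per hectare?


Formula: TPH = 10000 m^2/ha / (spacing_x * spacing_y)
Area per tree = 6.8 m * 6.8 m = 46.24 m^2
TPH = 10000 / 46.24 = 216 trees/ha

216


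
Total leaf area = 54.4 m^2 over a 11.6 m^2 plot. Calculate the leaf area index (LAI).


Formula: LAI = total leaf area / ground area  (dimensionless)
LAI = 54.4 m^2 / 11.6 m^2
LAI = 4.69

4.69


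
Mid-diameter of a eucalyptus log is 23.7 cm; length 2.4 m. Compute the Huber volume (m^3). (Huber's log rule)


Huber: V = Am * L,  Am = pi*(Dm/200)^2
Am = pi*(23.7/200)^2 = 0.044115 m^2
V = 0.044115*2.4 = 0.1059 m^3

0.1059


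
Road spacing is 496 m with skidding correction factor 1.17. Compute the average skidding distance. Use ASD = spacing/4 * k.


Formula: ASD = (spacing / 4) * correction
Uncorrected distance = spacing / 4 = 496 / 4 = 124 m
ASD = 124 * 1.17 = 145 m

145


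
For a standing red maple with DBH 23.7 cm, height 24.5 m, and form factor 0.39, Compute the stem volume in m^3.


Formula: V = pi * (DBH/200)^2 * H * ff
Radius = DBH/200 = 23.7/200 = 0.1185 m
Radius^2 = 0.1185^2 = 0.01404225 m^2
V = pi * 0.01404225 * 24.5 * 0.39
V = 0.422 m^3

0.422


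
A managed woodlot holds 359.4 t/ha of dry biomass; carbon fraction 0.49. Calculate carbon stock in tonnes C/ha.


Formula: Carbon Stock = Biomass * Carbon Fraction
C = 359.4 t/ha * 0.49
C = 176.1 t C/ha

176.1


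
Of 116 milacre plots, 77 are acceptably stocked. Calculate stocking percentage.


Formula: Stocking % = stocked plots / total plots * 100
Stocking = 77 / 116 * 100
Stocking = 0.6638 * 100 = 66.4%

66.4


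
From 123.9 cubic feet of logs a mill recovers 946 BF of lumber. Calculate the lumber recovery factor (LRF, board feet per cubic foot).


Formula: LRF = Lumber Output (BF) / Log Input (ft^3)
LRF = 946 BF / 123.9 ft^3
LRF = 7.64 BF/ft^3

7.64


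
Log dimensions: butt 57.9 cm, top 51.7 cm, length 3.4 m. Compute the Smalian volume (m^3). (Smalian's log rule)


Smalian: V = (A1 + A2)/2 * L,  A = pi*(D/200)^2
A1 = pi*(57.9/200)^2 = 0.263298 m^2
A2 = pi*(51.7/200)^2 = 0.209928 m^2
V = (0.263298+0.209928)/2*3.4 = 0.8045 m^3

0.8045


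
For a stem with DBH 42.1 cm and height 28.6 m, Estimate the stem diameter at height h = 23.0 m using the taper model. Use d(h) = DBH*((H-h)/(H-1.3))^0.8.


Taper: d(h) = DBH * ((H - h) / (H - 1.3))^0.8
Numerator = H - h = 28.6 - 23.0 = 5.6 m
Denominator = H - 1.3 = 28.6 - 1.3 = 27.3 m
Ratio = 5.6 / 27.3 = 0.20513
d = 42.1 * 0.20513^0.8 = 11.9 cm

11.9


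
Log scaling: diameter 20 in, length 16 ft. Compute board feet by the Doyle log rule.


Doyle: BF = (D - 4)^2 * L / 16
Adjusted diameter = 20 - 4 = 16 in
(D-4)^2 = 16^2 = 256
BF = 256 * 16 / 16 = 256 BF

256


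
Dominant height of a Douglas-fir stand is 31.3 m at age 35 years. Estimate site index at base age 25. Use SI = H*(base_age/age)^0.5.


Formula: SI = H_dom * (base_age / age)^0.5
Age ratio = 25 / 35 = 0.71429
sqrt(age_ratio) = 0.84515
SI = 31.3 * 0.84515 = 26.5 m

26.5


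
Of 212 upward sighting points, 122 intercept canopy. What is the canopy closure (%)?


Formula: Canopy closure = covered points / total points * 100
Closure = 122 / 212 * 100
Closure = 0.5755 * 100 = 57.5%

57.5


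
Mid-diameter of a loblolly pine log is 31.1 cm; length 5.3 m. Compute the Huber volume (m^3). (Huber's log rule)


Huber: V = Am * L,  Am = pi*(Dm/200)^2
Am = pi*(31.1/200)^2 = 0.075964 m^2
V = 0.075964*5.3 = 0.4026 m^3

0.4026


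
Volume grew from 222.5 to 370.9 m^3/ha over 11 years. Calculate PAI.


Formula: PAI = (V_T2 - V_T1) / (T2 - T1)
Volume increment = 370.9 - 222.5 = 148.4 m^3/ha
PAI = 148.4 / 11 = 13.49 m^3/ha/year

13.49


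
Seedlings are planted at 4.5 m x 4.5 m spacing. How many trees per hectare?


Formula: TPH = 10000 m^2/ha / (spacing_x * spacing_y)
Area per tree = 4.5 m * 4.5 m = 20.25 m^2
TPH = 10000 / 20.25 = 494 trees/ha

494


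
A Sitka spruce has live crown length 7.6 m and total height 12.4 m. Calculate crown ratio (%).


Formula: Crown Ratio = (Crown Length / Total Height) * 100
CR = (7.6 m / 12.4 m) * 100
CR = 0.6129 * 100 = 61.3%

61.3


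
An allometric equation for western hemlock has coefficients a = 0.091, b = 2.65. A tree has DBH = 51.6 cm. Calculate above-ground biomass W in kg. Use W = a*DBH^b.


Formula: W = a * DBH^b  (allometric power law)
DBH^b = 51.6^2.65 = 34555.8603
W = 0.091 * 34555.8603 = 3144.6 kg

3144.6


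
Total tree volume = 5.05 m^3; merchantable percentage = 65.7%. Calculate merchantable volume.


Formula: MV = V_total * (merchantable_pct / 100)
Merchantable fraction = 65.7% / 100 = 0.657
MV = 5.05 m^3 * 0.657 = 3.318 m^3

3.318


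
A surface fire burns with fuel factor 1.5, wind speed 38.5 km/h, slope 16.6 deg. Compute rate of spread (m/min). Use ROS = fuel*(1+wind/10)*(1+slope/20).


Formula: ROS = fuel * (1 + wind/10) * (1 + slope/20)
Wind factor = 1 + 38.5/10 = 4.85
Slope factor = 1 + 16.6/20 = 1.83
ROS = 1.5 * 4.85 * 1.83 = 13.31 m/min

13.31


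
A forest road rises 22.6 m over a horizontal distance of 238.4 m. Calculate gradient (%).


Formula: Gradient = rise / run * 100
Gradient = 22.6 / 238.4 * 100 = 9.5%

9.5


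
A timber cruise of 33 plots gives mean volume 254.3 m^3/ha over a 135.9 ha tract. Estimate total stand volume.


Formula: Total Volume = Mean Volume per ha * Total Area
Total Volume = 254.3 m^3/ha * 135.9 ha
Total Volume = 34559 m^3

34559


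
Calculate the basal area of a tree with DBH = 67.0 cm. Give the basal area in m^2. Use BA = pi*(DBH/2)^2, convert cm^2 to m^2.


Formula: BA = pi * (DBH/2)^2 / 10000  (cm^2 to m^2)
Radius = DBH/2 = 67.0/2 = 33.5 cm
BA = pi * 33.5^2 / 10000
   = 3525.6524 cm^2 / 10000
   = 0.3526 m^2

0.3526


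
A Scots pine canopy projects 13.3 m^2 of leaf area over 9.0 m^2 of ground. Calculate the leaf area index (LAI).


Formula: LAI = total leaf area / ground area  (dimensionless)
LAI = 13.3 m^2 / 9.0 m^2
LAI = 1.48

1.48


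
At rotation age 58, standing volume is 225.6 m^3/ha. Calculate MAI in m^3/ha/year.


Formula: MAI = Total Volume / Stand Age
MAI = 225.6 m^3/ha / 58 years
MAI = 3.89 m^3/ha/year

3.89


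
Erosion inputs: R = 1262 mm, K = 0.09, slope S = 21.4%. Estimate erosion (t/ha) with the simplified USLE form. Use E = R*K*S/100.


Formula: E = R * K * S / 100  (simplified USLE)
R * K = 1262 * 0.09 = 113.58
E = 113.58 * 21.4 / 100 = 24.31 t/ha

24.31


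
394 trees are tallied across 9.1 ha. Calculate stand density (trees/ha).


Formula: Stand Density = N_trees / Area_ha
Density = 394 trees / 9.1 ha
Density = 43 trees/ha

43


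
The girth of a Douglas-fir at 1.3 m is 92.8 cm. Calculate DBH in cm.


Formula: DBH = C / pi
DBH = 92.8 / pi
pi = 3.14159...
DBH = 29.5 cm

29.5


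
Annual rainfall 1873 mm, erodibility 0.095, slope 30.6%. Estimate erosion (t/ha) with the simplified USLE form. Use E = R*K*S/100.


Formula: E = R * K * S / 100  (simplified USLE)
R * K = 1873 * 0.095 = 177.935
E = 177.935 * 30.6 / 100 = 54.45 t/ha

54.45


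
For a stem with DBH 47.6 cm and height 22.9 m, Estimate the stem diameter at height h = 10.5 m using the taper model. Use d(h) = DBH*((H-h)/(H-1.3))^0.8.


Taper: d(h) = DBH * ((H - h) / (H - 1.3))^0.8
Numerator = H - h = 22.9 - 10.5 = 12.4 m
Denominator = H - 1.3 = 22.9 - 1.3 = 21.6 m
Ratio = 12.4 / 21.6 = 0.57407
d = 47.6 * 0.57407^0.8 = 30.5 cm

30.5


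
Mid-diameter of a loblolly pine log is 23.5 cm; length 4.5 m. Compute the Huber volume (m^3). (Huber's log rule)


Huber: V = Am * L,  Am = pi*(Dm/200)^2
Am = pi*(23.5/200)^2 = 0.043374 m^2
V = 0.043374*4.5 = 0.1952 m^3

0.1952


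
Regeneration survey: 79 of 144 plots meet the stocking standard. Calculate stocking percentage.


Formula: Stocking % = stocked plots / total plots * 100
Stocking = 79 / 144 * 100
Stocking = 0.5486 * 100 = 54.9%

54.9


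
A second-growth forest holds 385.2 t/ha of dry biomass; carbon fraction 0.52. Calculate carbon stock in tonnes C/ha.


Formula: Carbon Stock = Biomass * Carbon Fraction
C = 385.2 t/ha * 0.52
C = 200.3 t C/ha

200.3


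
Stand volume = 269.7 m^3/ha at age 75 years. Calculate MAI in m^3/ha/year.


Formula: MAI = Total Volume / Stand Age
MAI = 269.7 m^3/ha / 75 years
MAI = 3.6 m^3/ha/year

3.6


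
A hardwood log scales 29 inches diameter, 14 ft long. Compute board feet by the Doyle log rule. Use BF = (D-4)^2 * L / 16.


Doyle: BF = (D - 4)^2 * L / 16
Adjusted diameter = 29 - 4 = 25 in
(D-4)^2 = 25^2 = 625
BF = 625 * 14 / 16 = 547 BF

547


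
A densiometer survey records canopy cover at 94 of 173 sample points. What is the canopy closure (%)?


Formula: Canopy closure = covered points / total points * 100
Closure = 94 / 173 * 100
Closure = 0.5434 * 100 = 54.3%

54.3


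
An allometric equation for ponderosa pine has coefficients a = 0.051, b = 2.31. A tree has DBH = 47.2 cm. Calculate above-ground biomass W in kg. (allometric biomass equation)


Formula: W = a * DBH^b  (allometric power law)
DBH^b = 47.2^2.31 = 7358.7833
W = 0.051 * 7358.7833 = 375.3 kg

375.3


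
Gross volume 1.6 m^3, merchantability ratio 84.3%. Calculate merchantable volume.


Formula: MV = V_total * (merchantable_pct / 100)
Merchantable fraction = 84.3% / 100 = 0.843
MV = 1.6 m^3 * 0.843 = 1.349 m^3

1.349


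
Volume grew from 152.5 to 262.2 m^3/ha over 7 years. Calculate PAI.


Formula: PAI = (V_T2 - V_T1) / (T2 - T1)
Volume increment = 262.2 - 152.5 = 109.7 m^3/ha
PAI = 109.7 / 7 = 15.67 m^3/ha/year

15.67


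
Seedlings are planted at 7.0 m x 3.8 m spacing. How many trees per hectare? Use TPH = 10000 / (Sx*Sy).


Formula: TPH = 10000 m^2/ha / (spacing_x * spacing_y)
Area per tree = 7.0 m * 3.8 m = 26.6 m^2
TPH = 10000 / 26.6 = 376 trees/ha

376


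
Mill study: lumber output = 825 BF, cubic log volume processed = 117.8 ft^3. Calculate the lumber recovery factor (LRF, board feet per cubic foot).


Formula: LRF = Lumber Output (BF) / Log Input (ft^3)
LRF = 825 BF / 117.8 ft^3
LRF = 7.0 BF/ft^3

7.0


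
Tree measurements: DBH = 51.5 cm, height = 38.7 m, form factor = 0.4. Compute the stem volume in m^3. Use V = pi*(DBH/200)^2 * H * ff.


Formula: V = pi * (DBH/200)^2 * H * ff
Radius = DBH/200 = 51.5/200 = 0.2575 m
Radius^2 = 0.2575^2 = 0.06630625 m^2
V = pi * 0.06630625 * 38.7 * 0.4
V = 3.225 m^3

3.225


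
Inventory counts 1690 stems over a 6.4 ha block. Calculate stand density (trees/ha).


Formula: Stand Density = N_trees / Area_ha
Density = 1690 trees / 6.4 ha
Density = 264 trees/ha

264


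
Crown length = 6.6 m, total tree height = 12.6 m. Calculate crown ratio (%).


Formula: Crown Ratio = (Crown Length / Total Height) * 100
CR = (6.6 m / 12.6 m) * 100
CR = 0.5238 * 100 = 52.4%

52.4


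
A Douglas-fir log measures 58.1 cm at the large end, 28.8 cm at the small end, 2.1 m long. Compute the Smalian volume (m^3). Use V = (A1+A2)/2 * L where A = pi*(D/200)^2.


Smalian: V = (A1 + A2)/2 * L,  A = pi*(D/200)^2
A1 = pi*(58.1/200)^2 = 0.26512 m^2
A2 = pi*(28.8/200)^2 = 0.065144 m^2
V = (0.26512+0.065144)/2*2.1 = 0.3468 m^3

0.3468


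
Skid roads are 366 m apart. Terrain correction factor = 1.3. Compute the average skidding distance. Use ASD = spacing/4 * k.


Formula: ASD = (spacing / 4) * correction
Uncorrected distance = spacing / 4 = 366 / 4 = 91.5 m
ASD = 91.5 * 1.3 = 119 m

119


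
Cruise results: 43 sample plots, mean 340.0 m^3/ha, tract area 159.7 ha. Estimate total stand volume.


Formula: Total Volume = Mean Volume per ha * Total Area
Total Volume = 340.0 m^3/ha * 159.7 ha
Total Volume = 54298 m^3

54298


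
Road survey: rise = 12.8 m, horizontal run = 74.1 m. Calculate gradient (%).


Formula: Gradient = rise / run * 100
Gradient = 12.8 / 74.1 * 100 = 17.3%

17.3


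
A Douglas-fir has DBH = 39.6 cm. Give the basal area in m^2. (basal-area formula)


Formula: BA = pi * (DBH/2)^2 / 10000  (cm^2 to m^2)
Radius = DBH/2 = 39.6/2 = 19.8 cm
BA = pi * 19.8^2 / 10000
   = 1231.63 cm^2 / 10000
   = 0.1232 m^2

0.1232


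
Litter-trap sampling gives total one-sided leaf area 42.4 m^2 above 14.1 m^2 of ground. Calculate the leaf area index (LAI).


Formula: LAI = total leaf area / ground area  (dimensionless)
LAI = 42.4 m^2 / 14.1 m^2
LAI = 3.01

3.01


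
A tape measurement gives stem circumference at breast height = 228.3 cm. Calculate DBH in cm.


Formula: DBH = C / pi
DBH = 228.3 / pi
pi = 3.14159...
DBH = 72.7 cm

72.7


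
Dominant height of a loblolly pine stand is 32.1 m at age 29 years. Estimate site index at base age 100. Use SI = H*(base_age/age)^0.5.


Formula: SI = H_dom * (base_age / age)^0.5
Age ratio = 100 / 29 = 3.44828
sqrt(age_ratio) = 1.85695
SI = 32.1 * 1.85695 = 59.6 m

59.6


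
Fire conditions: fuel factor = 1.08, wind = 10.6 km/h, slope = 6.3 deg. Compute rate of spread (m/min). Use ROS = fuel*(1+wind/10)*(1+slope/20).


Formula: ROS = fuel * (1 + wind/10) * (1 + slope/20)
Wind factor = 1 + 10.6/10 = 2.06
Slope factor = 1 + 6.3/20 = 1.315
ROS = 1.08 * 2.06 * 1.315 = 2.93 m/min

2.93


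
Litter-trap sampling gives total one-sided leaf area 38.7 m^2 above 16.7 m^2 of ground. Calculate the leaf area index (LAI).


Formula: LAI = total leaf area / ground area  (dimensionless)
LAI = 38.7 m^2 / 16.7 m^2
LAI = 2.32

2.32


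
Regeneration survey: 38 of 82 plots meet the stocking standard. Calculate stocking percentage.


Formula: Stocking % = stocked plots / total plots * 100
Stocking = 38 / 82 * 100
Stocking = 0.4634 * 100 = 46.3%

46.3


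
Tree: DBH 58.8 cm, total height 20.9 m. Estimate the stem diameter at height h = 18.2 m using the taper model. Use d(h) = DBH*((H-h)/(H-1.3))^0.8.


Taper: d(h) = DBH * ((H - h) / (H - 1.3))^0.8
Numerator = H - h = 20.9 - 18.2 = 2.7 m
Denominator = H - 1.3 = 20.9 - 1.3 = 19.6 m
Ratio = 2.7 / 19.6 = 0.13776
d = 58.8 * 0.13776^0.8 = 12.0 cm

12.0


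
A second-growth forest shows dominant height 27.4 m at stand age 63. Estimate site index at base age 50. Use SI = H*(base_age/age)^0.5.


Formula: SI = H_dom * (base_age / age)^0.5
Age ratio = 50 / 63 = 0.79365
sqrt(age_ratio) = 0.89087
SI = 27.4 * 0.89087 = 24.4 m

24.4


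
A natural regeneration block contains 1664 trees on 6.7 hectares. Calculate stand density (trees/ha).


Formula: Stand Density = N_trees / Area_ha
Density = 1664 trees / 6.7 ha
Density = 248 trees/ha

248


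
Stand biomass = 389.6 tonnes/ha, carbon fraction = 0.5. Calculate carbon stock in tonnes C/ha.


Formula: Carbon Stock = Biomass * Carbon Fraction
C = 389.6 t/ha * 0.5
C = 194.8 t C/ha

194.8


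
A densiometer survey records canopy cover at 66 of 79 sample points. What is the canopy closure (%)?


Formula: Canopy closure = covered points / total points * 100
Closure = 66 / 79 * 100
Closure = 0.8354 * 100 = 83.5%

83.5


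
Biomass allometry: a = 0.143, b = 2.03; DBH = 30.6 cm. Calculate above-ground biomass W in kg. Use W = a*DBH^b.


Formula: W = a * DBH^b  (allometric power law)
DBH^b = 30.6^2.03 = 1037.563
W = 0.143 * 1037.563 = 148.4 kg

148.4


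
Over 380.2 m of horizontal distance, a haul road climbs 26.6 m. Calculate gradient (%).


Formula: Gradient = rise / run * 100
Gradient = 26.6 / 380.2 * 100 = 7.0%

7.0


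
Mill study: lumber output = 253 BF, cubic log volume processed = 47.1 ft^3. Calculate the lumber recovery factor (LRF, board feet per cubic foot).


Formula: LRF = Lumber Output (BF) / Log Input (ft^3)
LRF = 253 BF / 47.1 ft^3
LRF = 5.37 BF/ft^3

5.37


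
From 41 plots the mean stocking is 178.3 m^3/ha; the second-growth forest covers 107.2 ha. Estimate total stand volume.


Formula: Total Volume = Mean Volume per ha * Total Area
Total Volume = 178.3 m^3/ha * 107.2 ha
Total Volume = 19114 m^3

19114


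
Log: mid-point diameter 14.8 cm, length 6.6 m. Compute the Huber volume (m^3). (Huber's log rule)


Huber: V = Am * L,  Am = pi*(Dm/200)^2
Am = pi*(14.8/200)^2 = 0.017203 m^2
V = 0.017203*6.6 = 0.1135 m^3

0.1135


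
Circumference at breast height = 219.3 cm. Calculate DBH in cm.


Formula: DBH = C / pi
DBH = 219.3 / pi
pi = 3.14159...
DBH = 69.8 cm

69.8


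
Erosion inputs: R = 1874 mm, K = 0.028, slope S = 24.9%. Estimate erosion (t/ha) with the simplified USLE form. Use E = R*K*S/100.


Formula: E = R * K * S / 100  (simplified USLE)
R * K = 1874 * 0.028 = 52.472
E = 52.472 * 24.9 / 100 = 13.07 t/ha

13.07


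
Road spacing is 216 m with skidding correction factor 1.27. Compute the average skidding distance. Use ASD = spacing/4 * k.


Formula: ASD = (spacing / 4) * correction
Uncorrected distance = spacing / 4 = 216 / 4 = 54 m
ASD = 54 * 1.27 = 69 m

69


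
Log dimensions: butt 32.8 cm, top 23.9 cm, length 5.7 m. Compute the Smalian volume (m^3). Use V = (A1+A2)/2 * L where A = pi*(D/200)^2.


Smalian: V = (A1 + A2)/2 * L,  A = pi*(D/200)^2
A1 = pi*(32.8/200)^2 = 0.084496 m^2
A2 = pi*(23.9/200)^2 = 0.044863 m^2
V = (0.084496+0.044863)/2*5.7 = 0.3687 m^3

0.3687


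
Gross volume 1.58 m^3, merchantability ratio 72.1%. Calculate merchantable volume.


Formula: MV = V_total * (merchantable_pct / 100)
Merchantable fraction = 72.1% / 100 = 0.721
MV = 1.58 m^3 * 0.721 = 1.139 m^3

1.139


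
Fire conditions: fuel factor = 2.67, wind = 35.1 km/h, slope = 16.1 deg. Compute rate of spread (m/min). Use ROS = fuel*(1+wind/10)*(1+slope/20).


Formula: ROS = fuel * (1 + wind/10) * (1 + slope/20)
Wind factor = 1 + 35.1/10 = 4.51
Slope factor = 1 + 16.1/20 = 1.805
ROS = 2.67 * 4.51 * 1.805 = 21.74 m/min

21.74
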